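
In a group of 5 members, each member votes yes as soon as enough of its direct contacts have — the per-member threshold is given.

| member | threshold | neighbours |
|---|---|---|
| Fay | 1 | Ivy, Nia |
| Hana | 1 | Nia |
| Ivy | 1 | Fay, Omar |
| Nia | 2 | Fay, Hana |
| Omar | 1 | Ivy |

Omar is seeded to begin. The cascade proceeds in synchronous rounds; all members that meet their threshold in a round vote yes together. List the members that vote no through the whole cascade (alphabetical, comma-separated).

Hana, Nia

Round 1 — Omar votes yes (initial).
Round 2 — checking thresholds:
  Ivy: 1 of 2 neighbours ≥ 1, votes yes.
Round 3 — checking thresholds:
  Fay: 1 of 2 neighbours ≥ 1, votes yes.
Round 4 — no new yes votes; cascade stops.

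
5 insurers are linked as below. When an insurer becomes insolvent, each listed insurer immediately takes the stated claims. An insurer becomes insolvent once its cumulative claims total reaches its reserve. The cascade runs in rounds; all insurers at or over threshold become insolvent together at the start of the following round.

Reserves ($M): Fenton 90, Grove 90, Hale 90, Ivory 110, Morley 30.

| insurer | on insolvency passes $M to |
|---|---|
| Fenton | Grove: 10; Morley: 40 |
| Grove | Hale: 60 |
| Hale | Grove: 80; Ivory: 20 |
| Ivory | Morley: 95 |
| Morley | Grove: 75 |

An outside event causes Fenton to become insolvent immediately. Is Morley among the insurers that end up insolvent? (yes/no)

yes

Round 1 — Fenton becomes insolvent (initial).
  Grove: +10 → 10 < 90
  Morley: +40 → 40 ≥ 30
Round 2 — Morley becomes insolvent.
  Grove: +75 → 85 < 90
No further insolvencies.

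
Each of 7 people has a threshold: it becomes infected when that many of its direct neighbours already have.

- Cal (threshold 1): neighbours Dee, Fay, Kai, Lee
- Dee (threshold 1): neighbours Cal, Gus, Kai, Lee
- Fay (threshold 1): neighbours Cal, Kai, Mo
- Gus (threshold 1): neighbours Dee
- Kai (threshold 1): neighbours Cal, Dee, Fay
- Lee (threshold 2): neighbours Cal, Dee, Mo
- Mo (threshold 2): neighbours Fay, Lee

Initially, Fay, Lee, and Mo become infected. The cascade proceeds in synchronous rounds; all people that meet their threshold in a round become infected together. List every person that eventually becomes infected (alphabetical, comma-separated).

Cal, Dee, Fay, Gus, Kai, Lee, Mo

Round 1 — Fay, Lee, Mo become infected (initial).
Round 2 — checking thresholds:
  Cal: 2 of 4 neighbours ≥ 1, becomes infected.
  Dee: 1 of 4 neighbours ≥ 1, becomes infected.
  Kai: 1 of 3 neighbours ≥ 1, becomes infected.
Round 3 — checking thresholds:
  Gus: 1 of 1 neighbours ≥ 1, becomes infected.
Round 4 — no new infections; cascade stops.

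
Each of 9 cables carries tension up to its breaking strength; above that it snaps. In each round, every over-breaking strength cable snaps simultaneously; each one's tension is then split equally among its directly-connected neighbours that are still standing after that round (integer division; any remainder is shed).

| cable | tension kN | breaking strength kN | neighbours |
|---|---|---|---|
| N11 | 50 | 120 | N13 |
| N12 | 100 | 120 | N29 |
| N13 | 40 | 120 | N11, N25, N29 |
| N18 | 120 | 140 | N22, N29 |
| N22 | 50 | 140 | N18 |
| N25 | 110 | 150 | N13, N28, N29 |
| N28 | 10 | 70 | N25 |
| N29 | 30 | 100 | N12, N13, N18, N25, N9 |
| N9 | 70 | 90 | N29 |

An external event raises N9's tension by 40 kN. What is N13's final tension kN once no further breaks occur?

Round 1 — N9 at 110 > 90. N9 snaps.
  N9 sheds 110 kN to N29: 110 each.
    N29: 30+110 = 140 > 100
Round 2 — N29 snaps.
  N29 sheds 140 kN to N12, N13, N18, N25: 35 each.
    N12: 100+35 = 135 > 120
    N13: 40+35 = 75 ≤ 120
    N18: 120+35 = 155 > 140
    N25: 110+35 = 145 ≤ 150
Round 3 — N12, N18 snap.
  N12 sheds 135 kN: no online neighbours, lost.
  N18 sheds 155 kN to N22: 155 each.
    N22: 50+155 = 205 > 140
Round 4 — N22 snaps.
  N22 sheds 205 kN: no online neighbours, lost.
No further breaks.

75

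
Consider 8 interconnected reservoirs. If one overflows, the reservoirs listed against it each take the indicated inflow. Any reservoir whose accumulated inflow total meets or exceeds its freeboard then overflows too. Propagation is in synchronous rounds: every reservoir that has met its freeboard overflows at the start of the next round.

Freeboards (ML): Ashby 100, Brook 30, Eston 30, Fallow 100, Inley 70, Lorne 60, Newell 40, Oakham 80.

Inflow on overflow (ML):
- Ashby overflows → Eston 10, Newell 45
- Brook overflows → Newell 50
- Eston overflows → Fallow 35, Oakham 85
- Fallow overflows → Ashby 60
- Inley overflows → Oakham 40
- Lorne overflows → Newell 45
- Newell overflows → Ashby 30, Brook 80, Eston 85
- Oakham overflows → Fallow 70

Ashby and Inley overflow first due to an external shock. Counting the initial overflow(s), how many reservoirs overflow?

7

Round 1 — Ashby, Inley overflow (initial).
  Eston: +10 → 10 < 30
  Newell: +45 → 45 ≥ 40
  Oakham: +40 → 40 < 80
Round 2 — Newell overflows.
  Brook: +80 → 80 ≥ 30
  Eston: +85 → 95 ≥ 30
Round 3 — Brook, Eston overflow.
  Fallow: +35 → 35 < 100
  Oakham: +85 → 125 ≥ 80
Round 4 — Oakham overflows.
  Fallow: +70 → 105 ≥ 100
Round 5 — Fallow overflows.
No further overflows.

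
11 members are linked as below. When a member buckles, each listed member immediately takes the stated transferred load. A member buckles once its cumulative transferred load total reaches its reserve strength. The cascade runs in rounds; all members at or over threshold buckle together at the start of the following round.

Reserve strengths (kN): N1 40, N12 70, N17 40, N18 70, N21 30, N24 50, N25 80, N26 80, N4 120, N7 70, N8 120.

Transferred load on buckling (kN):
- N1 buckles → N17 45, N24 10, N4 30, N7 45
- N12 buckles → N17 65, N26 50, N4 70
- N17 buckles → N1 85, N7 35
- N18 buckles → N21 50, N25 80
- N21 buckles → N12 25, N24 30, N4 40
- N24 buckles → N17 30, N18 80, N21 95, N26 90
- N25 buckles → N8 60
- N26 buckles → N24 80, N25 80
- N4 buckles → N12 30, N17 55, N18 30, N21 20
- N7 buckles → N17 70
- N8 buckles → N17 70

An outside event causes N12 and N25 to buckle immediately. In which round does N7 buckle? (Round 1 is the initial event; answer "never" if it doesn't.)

4

Round 1 — N12, N25 buckle (initial).
  N17: +65 → 65 ≥ 40
  N26: +50 → 50 < 80
  N4: +70 → 70 < 120
  N8: +60 → 60 < 120
Round 2 — N17 buckles.
  N1: +85 → 85 ≥ 40
  N7: +35 → 35 < 70
Round 3 — N1 buckles.
  N24: +10 → 10 < 50
  N4: +30 → 100 < 120
  N7: +45 → 80 ≥ 70
Round 4 — N7 buckles.
No further bucklings.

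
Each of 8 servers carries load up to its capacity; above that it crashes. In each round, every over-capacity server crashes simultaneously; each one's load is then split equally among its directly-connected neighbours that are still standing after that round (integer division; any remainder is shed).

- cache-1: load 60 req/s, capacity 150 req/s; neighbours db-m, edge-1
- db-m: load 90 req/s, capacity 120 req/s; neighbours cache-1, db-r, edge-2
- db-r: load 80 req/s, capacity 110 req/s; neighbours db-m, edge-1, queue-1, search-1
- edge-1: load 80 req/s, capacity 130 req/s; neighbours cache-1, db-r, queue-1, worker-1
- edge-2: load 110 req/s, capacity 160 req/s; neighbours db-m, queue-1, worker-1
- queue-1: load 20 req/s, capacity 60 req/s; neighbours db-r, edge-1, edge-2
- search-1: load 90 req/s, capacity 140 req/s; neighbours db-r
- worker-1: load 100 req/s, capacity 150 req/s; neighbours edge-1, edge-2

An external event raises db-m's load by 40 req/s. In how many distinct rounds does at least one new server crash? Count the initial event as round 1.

Round 1 — db-m at 130 > 120. db-m crashes.
  db-m sheds 130 req/s to cache-1, db-r, edge-2: 43 each (1 lost).
    cache-1: 60+43 = 103 ≤ 150
    db-r: 80+43 = 123 > 110
    edge-2: 110+43 = 153 ≤ 160
Round 2 — db-r crashes.
  db-r sheds 123 req/s to edge-1, queue-1, search-1: 41 each.
    edge-1: 80+41 = 121 ≤ 130
    queue-1: 20+41 = 61 > 60
    search-1: 90+41 = 131 ≤ 140
Round 3 — queue-1 crashes.
  queue-1 sheds 61 req/s to edge-1, edge-2: 30 each (1 lost).
    edge-1: 121+30 = 151 > 130
    edge-2: 153+30 = 183 > 160
Round 4 — edge-1, edge-2 crash.
  edge-1 sheds 151 req/s to cache-1, worker-1: 75 each (1 lost).
    cache-1: 103+75 = 178 > 150
    worker-1: 100+75 = 175 > 150
  edge-2 sheds 183 req/s to worker-1: 183 each.
    worker-1: 175+183 = 358 > 150
Round 5 — cache-1, worker-1 crash.
  cache-1 sheds 178 req/s: no online neighbours, lost.
  worker-1 sheds 358 req/s: no online neighbours, lost.
No further crashes.

5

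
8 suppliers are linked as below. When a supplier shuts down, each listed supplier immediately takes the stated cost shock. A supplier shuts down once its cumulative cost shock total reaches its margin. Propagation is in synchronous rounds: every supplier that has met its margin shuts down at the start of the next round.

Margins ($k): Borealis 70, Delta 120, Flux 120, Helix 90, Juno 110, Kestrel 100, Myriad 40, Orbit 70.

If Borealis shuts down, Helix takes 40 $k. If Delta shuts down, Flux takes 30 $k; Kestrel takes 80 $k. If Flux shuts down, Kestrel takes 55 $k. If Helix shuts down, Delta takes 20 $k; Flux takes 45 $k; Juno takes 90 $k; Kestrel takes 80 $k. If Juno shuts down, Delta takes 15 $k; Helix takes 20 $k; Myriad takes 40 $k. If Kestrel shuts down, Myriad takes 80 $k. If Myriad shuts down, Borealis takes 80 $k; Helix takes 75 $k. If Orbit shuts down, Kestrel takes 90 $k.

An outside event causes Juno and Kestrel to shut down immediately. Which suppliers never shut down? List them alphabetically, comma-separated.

Round 1 — Juno, Kestrel shut down (initial).
  Delta: +15 → 15 < 120
  Helix: +20 → 20 < 90
  Myriad: +40+80 → 120 ≥ 40
Round 2 — Myriad shuts down.
  Borealis: +80 → 80 ≥ 70
  Helix: +75 → 95 ≥ 90
Round 3 — Borealis, Helix shut down.
  Delta: +20 → 35 < 120
  Flux: +45 → 45 < 120
No further shutdowns.

Delta, Flux, Orbit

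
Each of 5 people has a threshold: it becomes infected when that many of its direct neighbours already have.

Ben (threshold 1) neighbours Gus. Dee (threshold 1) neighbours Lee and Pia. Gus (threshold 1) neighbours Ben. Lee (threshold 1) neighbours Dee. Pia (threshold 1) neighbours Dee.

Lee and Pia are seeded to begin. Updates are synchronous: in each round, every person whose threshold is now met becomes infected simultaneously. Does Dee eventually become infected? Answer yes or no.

Round 1 — Lee, Pia become infected (initial).
Round 2 — checking thresholds:
  Dee: 2 of 2 neighbours ≥ 1, becomes infected.
Round 3 — no new infections; cascade stops.

yes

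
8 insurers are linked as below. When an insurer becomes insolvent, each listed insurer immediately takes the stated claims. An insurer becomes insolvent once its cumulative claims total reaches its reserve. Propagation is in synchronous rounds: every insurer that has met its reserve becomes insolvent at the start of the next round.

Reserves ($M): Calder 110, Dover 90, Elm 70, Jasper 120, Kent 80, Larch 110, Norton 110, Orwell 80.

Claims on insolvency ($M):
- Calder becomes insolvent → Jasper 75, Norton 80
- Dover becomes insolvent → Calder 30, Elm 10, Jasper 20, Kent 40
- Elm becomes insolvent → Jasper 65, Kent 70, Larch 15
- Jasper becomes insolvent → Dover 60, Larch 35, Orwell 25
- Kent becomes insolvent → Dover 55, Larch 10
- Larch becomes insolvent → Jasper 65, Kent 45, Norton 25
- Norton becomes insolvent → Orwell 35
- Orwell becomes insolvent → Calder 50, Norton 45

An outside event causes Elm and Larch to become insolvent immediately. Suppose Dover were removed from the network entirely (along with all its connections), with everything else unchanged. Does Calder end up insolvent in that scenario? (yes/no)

no

With Dover removed:
Round 1 — Elm, Larch become insolvent (initial).
  Jasper: +65+65 → 130 ≥ 120
  Kent: +70+45 → 115 ≥ 80
  Norton: +25 → 25 < 110
Round 2 — Jasper, Kent become insolvent.
  Orwell: +25 → 25 < 80
No further insolvencies.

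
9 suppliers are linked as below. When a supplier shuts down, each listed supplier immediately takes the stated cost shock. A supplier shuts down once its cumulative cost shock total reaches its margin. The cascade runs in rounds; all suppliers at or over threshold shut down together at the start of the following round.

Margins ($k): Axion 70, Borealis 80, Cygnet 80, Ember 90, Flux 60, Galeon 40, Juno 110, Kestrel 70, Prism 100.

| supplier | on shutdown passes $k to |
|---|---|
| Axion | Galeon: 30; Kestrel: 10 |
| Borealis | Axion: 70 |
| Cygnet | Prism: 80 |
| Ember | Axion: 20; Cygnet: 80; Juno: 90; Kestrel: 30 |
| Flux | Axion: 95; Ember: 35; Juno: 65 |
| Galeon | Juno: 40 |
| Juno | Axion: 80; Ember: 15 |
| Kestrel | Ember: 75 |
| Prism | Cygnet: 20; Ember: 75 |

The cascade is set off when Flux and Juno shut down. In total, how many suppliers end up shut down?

3

Round 1 — Flux, Juno shut down (initial).
  Axion: +95+80 → 175 ≥ 70
  Ember: +35+15 → 50 < 90
Round 2 — Axion shuts down.
  Galeon: +30 → 30 < 40
  Kestrel: +10 → 10 < 70
No further shutdowns.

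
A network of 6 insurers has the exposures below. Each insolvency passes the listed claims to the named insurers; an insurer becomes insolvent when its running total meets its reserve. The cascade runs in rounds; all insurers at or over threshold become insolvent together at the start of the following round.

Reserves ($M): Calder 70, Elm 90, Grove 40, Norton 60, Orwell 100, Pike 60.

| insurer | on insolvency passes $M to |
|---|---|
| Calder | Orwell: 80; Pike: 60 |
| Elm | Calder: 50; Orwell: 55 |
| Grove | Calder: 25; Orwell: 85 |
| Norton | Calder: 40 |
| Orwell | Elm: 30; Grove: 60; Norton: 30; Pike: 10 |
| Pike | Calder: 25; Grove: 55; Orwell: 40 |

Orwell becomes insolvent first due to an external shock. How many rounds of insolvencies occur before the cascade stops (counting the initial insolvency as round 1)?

Round 1 — Orwell becomes insolvent (initial).
  Elm: +30 → 30 < 90
  Grove: +60 → 60 ≥ 40
  Norton: +30 → 30 < 60
  Pike: +10 → 10 < 60
Round 2 — Grove becomes insolvent.
  Calder: +25 → 25 < 70
No further insolvencies.

2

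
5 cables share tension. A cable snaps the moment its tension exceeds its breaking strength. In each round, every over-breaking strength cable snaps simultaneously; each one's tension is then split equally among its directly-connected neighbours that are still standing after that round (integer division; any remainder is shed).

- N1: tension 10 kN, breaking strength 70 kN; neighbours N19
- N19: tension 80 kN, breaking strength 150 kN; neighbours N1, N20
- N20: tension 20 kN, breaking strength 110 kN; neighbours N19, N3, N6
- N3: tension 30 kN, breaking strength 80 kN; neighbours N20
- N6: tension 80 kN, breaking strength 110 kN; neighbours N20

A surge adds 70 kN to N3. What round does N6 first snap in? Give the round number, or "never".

Round 1 — N3 at 100 > 80. N3 snaps.
  N3 sheds 100 kN to N20: 100 each.
    N20: 20+100 = 120 > 110
Round 2 — N20 snaps.
  N20 sheds 120 kN to N19, N6: 60 each.
    N19: 80+60 = 140 ≤ 150
    N6: 80+60 = 140 > 110
Round 3 — N6 snaps.
  N6 sheds 140 kN: no online neighbours, lost.
No further breaks.

3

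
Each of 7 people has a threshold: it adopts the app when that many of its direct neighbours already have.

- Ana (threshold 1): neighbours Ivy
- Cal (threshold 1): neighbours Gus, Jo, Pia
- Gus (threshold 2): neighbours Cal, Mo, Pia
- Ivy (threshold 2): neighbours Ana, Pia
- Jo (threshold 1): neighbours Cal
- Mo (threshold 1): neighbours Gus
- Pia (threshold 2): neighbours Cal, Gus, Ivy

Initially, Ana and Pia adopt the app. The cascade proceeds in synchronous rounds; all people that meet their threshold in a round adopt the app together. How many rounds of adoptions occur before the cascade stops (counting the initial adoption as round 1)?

4

Round 1 — Ana, Pia adopt the app (initial).
Round 2 — checking thresholds:
  Cal: 1 of 3 neighbours ≥ 1, adopts the app.
  Gus: 1 of 3 neighbours < 2, below threshold.
  Ivy: 2 of 2 neighbours ≥ 2, adopts the app.
Round 3 — checking thresholds:
  Gus: 2 of 3 neighbours ≥ 2, adopts the app.
  Jo: 1 of 1 neighbours ≥ 1, adopts the app.
Round 4 — checking thresholds:
  Mo: 1 of 1 neighbours ≥ 1, adopts the app.
Round 5 — no new adoptions; cascade stops.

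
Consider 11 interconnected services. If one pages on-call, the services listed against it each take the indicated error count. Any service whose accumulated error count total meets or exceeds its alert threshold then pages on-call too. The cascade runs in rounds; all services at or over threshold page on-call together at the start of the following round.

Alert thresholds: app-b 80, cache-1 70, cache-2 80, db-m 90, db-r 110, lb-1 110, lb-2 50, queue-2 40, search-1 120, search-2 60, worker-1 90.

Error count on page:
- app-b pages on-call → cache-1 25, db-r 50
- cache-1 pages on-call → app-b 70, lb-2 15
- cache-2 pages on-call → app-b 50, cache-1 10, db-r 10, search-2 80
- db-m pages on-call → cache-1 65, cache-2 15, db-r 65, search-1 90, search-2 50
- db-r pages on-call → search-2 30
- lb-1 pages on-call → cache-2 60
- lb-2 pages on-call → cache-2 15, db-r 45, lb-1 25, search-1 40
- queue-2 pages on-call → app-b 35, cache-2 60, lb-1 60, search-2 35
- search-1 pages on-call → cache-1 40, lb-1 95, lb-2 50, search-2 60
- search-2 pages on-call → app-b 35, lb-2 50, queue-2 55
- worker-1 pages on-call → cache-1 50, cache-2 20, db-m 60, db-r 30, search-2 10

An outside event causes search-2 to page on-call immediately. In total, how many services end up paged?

3

Round 1 — search-2 pages on-call (initial).
  app-b: +35 → 35 < 80
  lb-2: +50 → 50 ≥ 50
  queue-2: +55 → 55 ≥ 40
Round 2 — lb-2, queue-2 page on-call.
  app-b: +35 → 70 < 80
  cache-2: +15+60 → 75 < 80
  db-r: +45 → 45 < 110
  lb-1: +25+60 → 85 < 110
  search-1: +40 → 40 < 120
No further pages.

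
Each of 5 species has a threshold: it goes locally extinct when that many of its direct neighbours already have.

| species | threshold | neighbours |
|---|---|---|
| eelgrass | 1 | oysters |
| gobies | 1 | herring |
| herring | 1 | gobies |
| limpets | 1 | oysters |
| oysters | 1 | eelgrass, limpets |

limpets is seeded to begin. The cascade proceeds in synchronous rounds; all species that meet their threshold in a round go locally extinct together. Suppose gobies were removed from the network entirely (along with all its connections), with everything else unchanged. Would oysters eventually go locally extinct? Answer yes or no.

With gobies removed:
Round 1 — limpets goes locally extinct (initial).
Round 2 — checking thresholds:
  oysters: 1 of 2 neighbours ≥ 1, goes locally extinct.
Round 3 — checking thresholds:
  eelgrass: 1 of 1 neighbours ≥ 1, goes locally extinct.
Round 4 — no new extinctions; cascade stops.

yes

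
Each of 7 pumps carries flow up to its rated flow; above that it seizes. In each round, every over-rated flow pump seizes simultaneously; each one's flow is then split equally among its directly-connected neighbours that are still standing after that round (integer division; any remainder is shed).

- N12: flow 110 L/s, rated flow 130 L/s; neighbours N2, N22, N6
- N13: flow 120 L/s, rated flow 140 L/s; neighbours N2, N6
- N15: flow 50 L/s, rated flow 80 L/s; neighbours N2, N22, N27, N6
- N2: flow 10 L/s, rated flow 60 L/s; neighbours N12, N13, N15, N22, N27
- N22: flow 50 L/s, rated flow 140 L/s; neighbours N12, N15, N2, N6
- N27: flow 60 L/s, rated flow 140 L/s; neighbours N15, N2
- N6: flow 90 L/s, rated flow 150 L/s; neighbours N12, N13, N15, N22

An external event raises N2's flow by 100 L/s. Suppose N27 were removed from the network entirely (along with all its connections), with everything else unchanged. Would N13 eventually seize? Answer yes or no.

With N27 removed:
Round 1 — N2 at 110 > 60. N2 seizes.
  N2 sheds 110 L/s to N12, N13, N15, N22: 27 each (2 lost).
    N12: 110+27 = 137 > 130
    N13: 120+27 = 147 > 140
    N15: 50+27 = 77 ≤ 80
    N22: 50+27 = 77 ≤ 140
Round 2 — N12, N13 seize.
  N12 sheds 137 L/s to N22, N6: 68 each (1 lost).
    N22: 77+68 = 145 > 140
    N6: 90+68 = 158 > 150
  N13 sheds 147 L/s to N6: 147 each.
    N6: 158+147 = 305 > 150
Round 3 — N22, N6 seize.
  N22 sheds 145 L/s to N15: 145 each.
    N15: 77+145 = 222 > 80
  N6 sheds 305 L/s to N15: 305 each.
    N15: 222+305 = 527 > 80
Round 4 — N15 seizes.
  N15 sheds 527 L/s: no online neighbours, lost.
No further seizures.

yes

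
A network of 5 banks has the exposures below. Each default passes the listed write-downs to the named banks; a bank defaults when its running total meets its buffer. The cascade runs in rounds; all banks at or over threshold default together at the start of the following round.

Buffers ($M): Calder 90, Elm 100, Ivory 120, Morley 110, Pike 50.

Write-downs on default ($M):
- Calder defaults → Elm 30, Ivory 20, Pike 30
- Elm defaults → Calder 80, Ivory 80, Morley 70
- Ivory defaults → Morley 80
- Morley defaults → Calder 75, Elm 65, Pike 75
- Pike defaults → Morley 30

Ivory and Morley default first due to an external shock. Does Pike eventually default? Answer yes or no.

yes

Round 1 — Ivory, Morley default (initial).
  Calder: +75 → 75 < 90
  Elm: +65 → 65 < 100
  Pike: +75 → 75 ≥ 50
Round 2 — Pike defaults.
No further defaults.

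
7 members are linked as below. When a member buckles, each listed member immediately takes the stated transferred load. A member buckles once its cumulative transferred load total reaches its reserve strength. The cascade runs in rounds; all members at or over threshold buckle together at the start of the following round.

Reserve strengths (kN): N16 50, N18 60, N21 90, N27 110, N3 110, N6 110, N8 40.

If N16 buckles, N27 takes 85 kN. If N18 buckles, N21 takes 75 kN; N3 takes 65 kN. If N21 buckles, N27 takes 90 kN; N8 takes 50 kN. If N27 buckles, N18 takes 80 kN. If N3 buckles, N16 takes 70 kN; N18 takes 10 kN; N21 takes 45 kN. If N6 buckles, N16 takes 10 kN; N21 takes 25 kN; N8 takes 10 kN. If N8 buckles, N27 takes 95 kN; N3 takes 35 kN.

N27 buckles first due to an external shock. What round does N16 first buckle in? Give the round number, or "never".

Round 1 — N27 buckles (initial).
  N18: +80 → 80 ≥ 60
Round 2 — N18 buckles.
  N21: +75 → 75 < 90
  N3: +65 → 65 < 110
No further bucklings.

never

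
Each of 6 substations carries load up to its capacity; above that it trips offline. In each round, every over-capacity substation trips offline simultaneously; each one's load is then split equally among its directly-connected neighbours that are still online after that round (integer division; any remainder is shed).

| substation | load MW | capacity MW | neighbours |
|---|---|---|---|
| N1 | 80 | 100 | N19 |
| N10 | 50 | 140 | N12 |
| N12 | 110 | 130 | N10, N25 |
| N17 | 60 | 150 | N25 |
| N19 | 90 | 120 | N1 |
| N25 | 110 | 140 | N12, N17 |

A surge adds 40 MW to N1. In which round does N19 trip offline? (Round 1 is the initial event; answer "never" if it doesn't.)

Round 1 — N1 at 120 > 100. N1 trips offline.
  N1 sheds 120 MW to N19: 120 each.
    N19: 90+120 = 210 > 120
Round 2 — N19 trips offline.
  N19 sheds 210 MW: no online neighbours, lost.
No further trips.

2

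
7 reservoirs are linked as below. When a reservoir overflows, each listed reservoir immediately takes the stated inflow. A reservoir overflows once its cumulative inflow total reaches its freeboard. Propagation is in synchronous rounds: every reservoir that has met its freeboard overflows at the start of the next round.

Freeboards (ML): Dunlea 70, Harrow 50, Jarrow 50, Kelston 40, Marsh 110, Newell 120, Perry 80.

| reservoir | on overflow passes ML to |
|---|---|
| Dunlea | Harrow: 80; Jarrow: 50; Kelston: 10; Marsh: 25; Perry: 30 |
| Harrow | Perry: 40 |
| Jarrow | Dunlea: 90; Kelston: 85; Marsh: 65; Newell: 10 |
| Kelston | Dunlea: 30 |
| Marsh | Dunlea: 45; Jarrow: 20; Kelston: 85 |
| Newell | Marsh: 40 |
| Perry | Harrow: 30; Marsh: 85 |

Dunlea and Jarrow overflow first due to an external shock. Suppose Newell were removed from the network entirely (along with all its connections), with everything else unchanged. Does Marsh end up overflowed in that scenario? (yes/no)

no

With Newell removed:
Round 1 — Dunlea, Jarrow overflow (initial).
  Harrow: +80 → 80 ≥ 50
  Kelston: +10+85 → 95 ≥ 40
  Marsh: +25+65 → 90 < 110
  Perry: +30 → 30 < 80
Round 2 — Harrow, Kelston overflow.
  Perry: +40 → 70 < 80
No further overflows.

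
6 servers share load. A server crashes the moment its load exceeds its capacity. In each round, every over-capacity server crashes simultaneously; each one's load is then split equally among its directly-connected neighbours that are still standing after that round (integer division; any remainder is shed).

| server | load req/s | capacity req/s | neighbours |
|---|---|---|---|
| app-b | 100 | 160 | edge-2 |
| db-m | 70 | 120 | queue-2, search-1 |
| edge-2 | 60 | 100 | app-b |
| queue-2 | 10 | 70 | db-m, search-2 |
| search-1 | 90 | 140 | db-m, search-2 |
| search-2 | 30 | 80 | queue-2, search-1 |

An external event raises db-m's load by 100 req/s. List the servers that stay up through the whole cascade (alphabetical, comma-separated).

app-b, edge-2

Round 1 — db-m at 170 > 120. db-m crashes.
  db-m sheds 170 req/s to queue-2, search-1: 85 each.
    queue-2: 10+85 = 95 > 70
    search-1: 90+85 = 175 > 140
Round 2 — queue-2, search-1 crash.
  queue-2 sheds 95 req/s to search-2: 95 each.
    search-2: 30+95 = 125 > 80
  search-1 sheds 175 req/s to search-2: 175 each.
    search-2: 125+175 = 300 > 80
Round 3 — search-2 crashes.
  search-2 sheds 300 req/s: no online neighbours, lost.
No further crashes.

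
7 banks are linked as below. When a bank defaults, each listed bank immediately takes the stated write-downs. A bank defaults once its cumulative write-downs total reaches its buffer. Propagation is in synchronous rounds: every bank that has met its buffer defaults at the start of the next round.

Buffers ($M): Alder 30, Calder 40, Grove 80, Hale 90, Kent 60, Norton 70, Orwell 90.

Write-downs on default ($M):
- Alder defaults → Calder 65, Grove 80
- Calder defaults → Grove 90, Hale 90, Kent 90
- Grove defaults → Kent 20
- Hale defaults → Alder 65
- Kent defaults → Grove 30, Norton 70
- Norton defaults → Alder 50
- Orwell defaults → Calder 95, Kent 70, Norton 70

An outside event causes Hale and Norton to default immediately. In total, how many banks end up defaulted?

6

Round 1 — Hale, Norton default (initial).
  Alder: +65+50 → 115 ≥ 30
Round 2 — Alder defaults.
  Calder: +65 → 65 ≥ 40
  Grove: +80 → 80 ≥ 80
Round 3 — Calder, Grove default.
  Kent: +90+20 → 110 ≥ 60
Round 4 — Kent defaults.
No further defaults.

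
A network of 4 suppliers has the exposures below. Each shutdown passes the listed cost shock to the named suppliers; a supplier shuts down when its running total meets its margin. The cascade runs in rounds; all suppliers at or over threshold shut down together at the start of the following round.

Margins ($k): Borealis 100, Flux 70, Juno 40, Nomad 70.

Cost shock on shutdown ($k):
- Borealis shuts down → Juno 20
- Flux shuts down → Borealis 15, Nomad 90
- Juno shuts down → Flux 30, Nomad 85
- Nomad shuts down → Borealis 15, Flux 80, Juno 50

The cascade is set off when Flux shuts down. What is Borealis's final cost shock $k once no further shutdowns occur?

Round 1 — Flux shuts down (initial).
  Borealis: +15 → 15 < 100
  Nomad: +90 → 90 ≥ 70
Round 2 — Nomad shuts down.
  Borealis: +15 → 30 < 100
  Juno: +50 → 50 ≥ 40
Round 3 — Juno shuts down.
No further shutdowns.

30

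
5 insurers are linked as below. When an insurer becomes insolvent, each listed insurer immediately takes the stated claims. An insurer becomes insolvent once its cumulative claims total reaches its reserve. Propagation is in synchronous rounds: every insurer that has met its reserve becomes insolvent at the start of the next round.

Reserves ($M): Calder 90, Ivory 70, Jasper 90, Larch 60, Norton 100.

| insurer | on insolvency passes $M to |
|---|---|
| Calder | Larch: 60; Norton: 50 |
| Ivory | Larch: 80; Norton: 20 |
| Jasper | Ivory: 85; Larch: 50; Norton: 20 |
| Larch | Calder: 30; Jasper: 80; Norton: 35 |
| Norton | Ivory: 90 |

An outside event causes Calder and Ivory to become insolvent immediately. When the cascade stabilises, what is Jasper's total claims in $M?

Round 1 — Calder, Ivory become insolvent (initial).
  Larch: +60+80 → 140 ≥ 60
  Norton: +50+20 → 70 < 100
Round 2 — Larch becomes insolvent.
  Jasper: +80 → 80 < 90
  Norton: +35 → 105 ≥ 100
Round 3 — Norton becomes insolvent.
No further insolvencies.

80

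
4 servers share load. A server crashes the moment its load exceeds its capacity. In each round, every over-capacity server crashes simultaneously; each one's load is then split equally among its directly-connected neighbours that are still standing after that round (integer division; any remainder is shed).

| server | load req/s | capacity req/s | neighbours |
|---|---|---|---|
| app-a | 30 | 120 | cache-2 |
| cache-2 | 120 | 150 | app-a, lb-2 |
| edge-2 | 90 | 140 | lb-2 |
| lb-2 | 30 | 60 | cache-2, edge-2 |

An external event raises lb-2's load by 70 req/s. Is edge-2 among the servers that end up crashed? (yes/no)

no

Round 1 — lb-2 at 100 > 60. lb-2 crashes.
  lb-2 sheds 100 req/s to cache-2, edge-2: 50 each.
    cache-2: 120+50 = 170 > 150
    edge-2: 90+50 = 140 ≤ 140
Round 2 — cache-2 crashes.
  cache-2 sheds 170 req/s to app-a: 170 each.
    app-a: 30+170 = 200 > 120
Round 3 — app-a crashes.
  app-a sheds 200 req/s: no online neighbours, lost.
No further crashes.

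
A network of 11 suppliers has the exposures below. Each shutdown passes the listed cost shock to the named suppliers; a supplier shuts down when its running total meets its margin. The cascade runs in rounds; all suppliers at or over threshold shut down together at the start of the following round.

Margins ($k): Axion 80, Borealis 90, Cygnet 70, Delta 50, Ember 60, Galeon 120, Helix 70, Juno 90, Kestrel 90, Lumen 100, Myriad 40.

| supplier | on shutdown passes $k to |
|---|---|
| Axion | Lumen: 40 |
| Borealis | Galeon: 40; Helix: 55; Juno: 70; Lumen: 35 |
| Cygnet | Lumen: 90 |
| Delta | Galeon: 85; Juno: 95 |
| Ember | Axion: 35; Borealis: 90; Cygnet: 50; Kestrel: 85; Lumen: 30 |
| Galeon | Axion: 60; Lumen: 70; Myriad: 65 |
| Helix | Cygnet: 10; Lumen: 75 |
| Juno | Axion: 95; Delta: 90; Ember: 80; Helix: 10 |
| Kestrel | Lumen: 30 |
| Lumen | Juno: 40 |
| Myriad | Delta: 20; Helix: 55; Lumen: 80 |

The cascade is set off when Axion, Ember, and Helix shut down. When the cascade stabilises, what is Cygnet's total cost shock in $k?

Round 1 — Axion, Ember, Helix shut down (initial).
  Borealis: +90 → 90 ≥ 90
  Cygnet: +50+10 → 60 < 70
  Kestrel: +85 → 85 < 90
  Lumen: +40+30+75 → 145 ≥ 100
Round 2 — Borealis, Lumen shut down.
  Galeon: +40 → 40 < 120
  Juno: +70+40 → 110 ≥ 90
Round 3 — Juno shuts down.
  Delta: +90 → 90 ≥ 50
Round 4 — Delta shuts down.
  Galeon: +85 → 125 ≥ 120
Round 5 — Galeon shuts down.
  Myriad: +65 → 65 ≥ 40
Round 6 — Myriad shuts down.
No further shutdowns.

60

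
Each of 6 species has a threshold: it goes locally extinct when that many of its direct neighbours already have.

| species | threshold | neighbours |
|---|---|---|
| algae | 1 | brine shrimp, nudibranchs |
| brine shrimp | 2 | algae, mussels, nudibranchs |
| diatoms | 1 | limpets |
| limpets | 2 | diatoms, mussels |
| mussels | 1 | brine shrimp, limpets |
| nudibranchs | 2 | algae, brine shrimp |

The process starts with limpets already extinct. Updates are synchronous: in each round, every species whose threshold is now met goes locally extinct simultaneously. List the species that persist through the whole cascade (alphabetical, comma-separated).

algae, brine shrimp, nudibranchs

Round 1 — limpets goes locally extinct (initial).
Round 2 — checking thresholds:
  diatoms: 1 of 1 neighbours ≥ 1, goes locally extinct.
  mussels: 1 of 2 neighbours ≥ 1, goes locally extinct.
Round 3 — no new extinctions; cascade stops.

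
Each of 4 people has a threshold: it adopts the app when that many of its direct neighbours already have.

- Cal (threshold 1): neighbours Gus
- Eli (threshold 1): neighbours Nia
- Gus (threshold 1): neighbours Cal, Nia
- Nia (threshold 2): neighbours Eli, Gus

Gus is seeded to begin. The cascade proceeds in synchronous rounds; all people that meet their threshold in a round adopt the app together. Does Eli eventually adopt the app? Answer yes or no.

Round 1 — Gus adopts the app (initial).
Round 2 — checking thresholds:
  Cal: 1 of 1 neighbours ≥ 1, adopts the app.
  Nia: 1 of 2 neighbours < 2, not yet.
Round 3 — no new adoptions; cascade stops.

no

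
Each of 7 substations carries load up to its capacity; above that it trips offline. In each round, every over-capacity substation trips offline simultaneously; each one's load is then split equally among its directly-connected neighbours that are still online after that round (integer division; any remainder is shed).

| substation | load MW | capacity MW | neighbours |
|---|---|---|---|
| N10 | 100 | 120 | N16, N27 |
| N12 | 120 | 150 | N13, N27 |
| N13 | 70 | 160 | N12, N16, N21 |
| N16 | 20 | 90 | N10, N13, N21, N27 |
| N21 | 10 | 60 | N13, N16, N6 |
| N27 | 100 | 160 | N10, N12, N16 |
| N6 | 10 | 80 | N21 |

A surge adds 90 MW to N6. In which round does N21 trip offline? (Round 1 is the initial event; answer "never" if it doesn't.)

2

Round 1 — N6 at 100 > 80. N6 trips offline.
  N6 sheds 100 MW to N21: 100 each.
    N21: 10+100 = 110 > 60
Round 2 — N21 trips offline.
  N21 sheds 110 MW to N13, N16: 55 each.
    N13: 70+55 = 125 ≤ 160
    N16: 20+55 = 75 ≤ 90
No further trips.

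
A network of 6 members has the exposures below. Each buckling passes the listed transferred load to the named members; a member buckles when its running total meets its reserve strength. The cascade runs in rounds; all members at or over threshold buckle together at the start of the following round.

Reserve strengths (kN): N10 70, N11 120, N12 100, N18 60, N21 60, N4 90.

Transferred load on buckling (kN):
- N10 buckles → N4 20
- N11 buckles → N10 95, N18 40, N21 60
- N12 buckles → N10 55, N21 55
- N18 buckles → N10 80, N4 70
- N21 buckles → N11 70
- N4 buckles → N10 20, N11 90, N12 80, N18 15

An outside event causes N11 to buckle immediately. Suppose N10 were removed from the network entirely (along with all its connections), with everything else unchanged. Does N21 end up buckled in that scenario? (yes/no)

With N10 removed:
Round 1 — N11 buckles (initial).
  N18: +40 → 40 < 60
  N21: +60 → 60 ≥ 60
Round 2 — N21 buckles.
No further bucklings.

yes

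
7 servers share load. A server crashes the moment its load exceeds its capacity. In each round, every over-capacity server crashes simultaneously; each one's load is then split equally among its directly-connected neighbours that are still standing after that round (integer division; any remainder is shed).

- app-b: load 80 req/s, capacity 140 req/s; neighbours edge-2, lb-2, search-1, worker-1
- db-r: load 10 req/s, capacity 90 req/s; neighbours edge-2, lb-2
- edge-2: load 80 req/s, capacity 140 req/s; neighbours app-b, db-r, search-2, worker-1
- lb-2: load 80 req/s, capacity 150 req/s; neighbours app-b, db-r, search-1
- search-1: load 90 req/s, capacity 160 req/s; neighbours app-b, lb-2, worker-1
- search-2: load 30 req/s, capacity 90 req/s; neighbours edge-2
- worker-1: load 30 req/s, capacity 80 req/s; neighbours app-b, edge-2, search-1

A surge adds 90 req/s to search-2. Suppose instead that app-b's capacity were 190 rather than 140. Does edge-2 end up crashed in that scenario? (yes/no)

yes

With app-b's capacity at 190:
Round 1 — search-2 at 120 > 90. search-2 crashes.
  search-2 sheds 120 req/s to edge-2: 120 each.
    edge-2: 80+120 = 200 > 140
Round 2 — edge-2 crashes.
  edge-2 sheds 200 req/s to app-b, db-r, worker-1: 66 each (2 lost).
    app-b: 80+66 = 146 ≤ 190
    db-r: 10+66 = 76 ≤ 90
    worker-1: 30+66 = 96 > 80
Round 3 — worker-1 crashes.
  worker-1 sheds 96 req/s to app-b, search-1: 48 each.
    app-b: 146+48 = 194 > 190
    search-1: 90+48 = 138 ≤ 160
Round 4 — app-b crashes.
  app-b sheds 194 req/s to lb-2, search-1: 97 each.
    lb-2: 80+97 = 177 > 150
    search-1: 138+97 = 235 > 160
Round 5 — lb-2, search-1 crash.
  lb-2 sheds 177 req/s to db-r: 177 each.
    db-r: 76+177 = 253 > 90
  search-1 sheds 235 req/s: no online neighbours, lost.
Round 6 — db-r crashes.
  db-r sheds 253 req/s: no online neighbours, lost.
No further crashes.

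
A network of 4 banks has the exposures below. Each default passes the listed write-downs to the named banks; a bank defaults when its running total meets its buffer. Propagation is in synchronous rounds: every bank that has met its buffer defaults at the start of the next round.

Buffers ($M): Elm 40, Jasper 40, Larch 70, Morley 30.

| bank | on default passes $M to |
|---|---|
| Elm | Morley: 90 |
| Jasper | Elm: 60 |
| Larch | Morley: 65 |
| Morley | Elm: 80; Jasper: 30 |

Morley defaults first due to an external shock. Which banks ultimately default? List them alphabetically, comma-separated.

Round 1 — Morley defaults (initial).
  Elm: +80 → 80 ≥ 40
  Jasper: +30 → 30 < 40
Round 2 — Elm defaults.
No further defaults.

Elm, Morley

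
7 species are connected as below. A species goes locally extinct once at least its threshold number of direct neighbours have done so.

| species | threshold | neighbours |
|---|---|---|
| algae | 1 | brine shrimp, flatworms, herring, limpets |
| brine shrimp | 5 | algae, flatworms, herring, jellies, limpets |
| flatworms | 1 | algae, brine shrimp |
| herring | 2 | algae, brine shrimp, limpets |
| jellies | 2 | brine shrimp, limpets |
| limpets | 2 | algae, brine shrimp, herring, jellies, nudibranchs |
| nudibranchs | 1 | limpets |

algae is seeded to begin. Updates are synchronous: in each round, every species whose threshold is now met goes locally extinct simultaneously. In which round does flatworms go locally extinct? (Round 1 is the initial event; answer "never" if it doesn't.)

2

Round 1 — algae goes locally extinct (initial).
Round 2 — checking thresholds:
  brine shrimp: 1 of 5 neighbours < 5, holds.
  flatworms: 1 of 2 neighbours ≥ 1, goes locally extinct.
  herring: 1 of 3 neighbours < 2, holds.
  limpets: 1 of 5 neighbours < 2, holds.
Round 3 — no new extinctions; cascade stops.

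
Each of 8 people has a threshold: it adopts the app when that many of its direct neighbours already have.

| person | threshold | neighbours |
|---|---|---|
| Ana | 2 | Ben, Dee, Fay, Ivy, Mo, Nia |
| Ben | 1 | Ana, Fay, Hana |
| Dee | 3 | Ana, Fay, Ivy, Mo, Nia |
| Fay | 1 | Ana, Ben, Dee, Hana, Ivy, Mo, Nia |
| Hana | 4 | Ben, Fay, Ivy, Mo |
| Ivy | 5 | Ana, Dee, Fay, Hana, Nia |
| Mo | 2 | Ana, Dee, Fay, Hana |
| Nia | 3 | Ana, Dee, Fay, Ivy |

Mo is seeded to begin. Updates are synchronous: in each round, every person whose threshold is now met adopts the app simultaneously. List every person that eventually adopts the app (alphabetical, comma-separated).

Ana, Ben, Dee, Fay, Mo, Nia

Round 1 — Mo adopts the app (initial).
Round 2 — checking thresholds:
  Ana: 1 of 6 neighbours < 2, holds.
  Dee: 1 of 5 neighbours < 3, holds.
  Fay: 1 of 7 neighbours ≥ 1, adopts the app.
  Hana: 1 of 4 neighbours < 4, holds.
Round 3 — checking thresholds:
  Ana: 2 of 6 neighbours ≥ 2, adopts the app.
  Ben: 1 of 3 neighbours ≥ 1, adopts the app.
  Dee: 2 of 5 neighbours < 3, holds.
  Hana: 2 of 4 neighbours < 4, holds.
  Ivy: 1 of 5 neighbours < 5, holds.
  Nia: 1 of 4 neighbours < 3, holds.
Round 4 — checking thresholds:
  Dee: 3 of 5 neighbours ≥ 3, adopts the app.
  Hana: 3 of 4 neighbours < 4, holds.
  Ivy: 2 of 5 neighbours < 5, holds.
  Nia: 2 of 4 neighbours < 3, holds.
Round 5 — checking thresholds:
  Hana: 3 of 4 neighbours < 4, holds.
  Ivy: 3 of 5 neighbours < 5, holds.
  Nia: 3 of 4 neighbours ≥ 3, adopts the app.
Round 6 — no new adoptions; cascade stops.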